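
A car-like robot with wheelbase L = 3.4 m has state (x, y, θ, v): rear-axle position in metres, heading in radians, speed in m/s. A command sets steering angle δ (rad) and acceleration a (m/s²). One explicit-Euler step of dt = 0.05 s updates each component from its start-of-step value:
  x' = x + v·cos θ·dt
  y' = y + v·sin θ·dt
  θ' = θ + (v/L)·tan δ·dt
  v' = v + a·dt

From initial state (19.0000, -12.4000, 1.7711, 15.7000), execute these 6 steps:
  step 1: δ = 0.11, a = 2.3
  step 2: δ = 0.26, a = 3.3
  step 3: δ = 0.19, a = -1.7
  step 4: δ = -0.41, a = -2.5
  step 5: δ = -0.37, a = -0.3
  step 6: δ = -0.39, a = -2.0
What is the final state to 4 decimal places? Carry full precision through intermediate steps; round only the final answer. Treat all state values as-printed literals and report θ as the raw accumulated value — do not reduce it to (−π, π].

(17.8887, -7.7953, 1.6169, 15.6550)

after step 1 (δ=0.11, a=2.3): (18.843811, -11.630695, 1.796600, 15.815000)
after step 2 (δ=0.26, a=3.3): (18.666770, -10.860019, 1.858470, 15.980000)
after step 3 (δ=0.19, a=-1.7): (18.440076, -10.093852, 1.903665, 15.895000)
after step 4 (δ=-0.41, a=-2.5): (18.180388, -9.342727, 1.802070, 15.770000)
after step 5 (δ=-0.37, a=-0.3): (17.999650, -8.575221, 1.712120, 15.755000)
after step 6 (δ=-0.39, a=-2.0): (17.888693, -7.795324, 1.616882, 15.655000)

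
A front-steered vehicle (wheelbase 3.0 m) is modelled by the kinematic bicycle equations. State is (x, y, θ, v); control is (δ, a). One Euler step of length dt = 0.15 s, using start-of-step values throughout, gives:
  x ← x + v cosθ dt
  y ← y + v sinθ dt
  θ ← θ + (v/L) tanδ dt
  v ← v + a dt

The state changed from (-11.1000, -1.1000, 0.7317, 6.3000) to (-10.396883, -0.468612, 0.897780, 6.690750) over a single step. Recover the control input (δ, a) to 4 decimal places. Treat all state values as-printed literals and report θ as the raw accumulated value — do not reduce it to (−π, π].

δ = 0.4852, a = 2.6050

a = (v'−v)/dt = (0.390750)/0.15 = 2.6050
Δθ = θ'−θ = 0.166080;  (v·dt/L) = 6.3000·0.15/3.0 = 0.315000
tan δ = Δθ·L/(v·dt) = 0.527238  →  δ = 0.4852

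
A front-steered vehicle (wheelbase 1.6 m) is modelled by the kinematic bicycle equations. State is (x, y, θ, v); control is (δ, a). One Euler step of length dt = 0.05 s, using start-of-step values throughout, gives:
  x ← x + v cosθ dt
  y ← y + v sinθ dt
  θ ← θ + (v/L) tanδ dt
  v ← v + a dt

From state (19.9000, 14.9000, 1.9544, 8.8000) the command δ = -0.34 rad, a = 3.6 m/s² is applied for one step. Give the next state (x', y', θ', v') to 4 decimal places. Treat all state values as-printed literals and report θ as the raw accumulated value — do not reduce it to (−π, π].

x' = 19.9000 + 8.8000·cos(1.9544)·0.05 = 19.7353
y' = 14.9000 + 8.8000·sin(1.9544)·0.05 = 15.3080
θ' = 1.9544 + (8.8000/1.6)·tan(-0.34)·0.05 = 1.8571
v' = 8.8000 + 3.6000·0.05 = 8.9800

(19.7353, 15.3080, 1.8571, 8.9800)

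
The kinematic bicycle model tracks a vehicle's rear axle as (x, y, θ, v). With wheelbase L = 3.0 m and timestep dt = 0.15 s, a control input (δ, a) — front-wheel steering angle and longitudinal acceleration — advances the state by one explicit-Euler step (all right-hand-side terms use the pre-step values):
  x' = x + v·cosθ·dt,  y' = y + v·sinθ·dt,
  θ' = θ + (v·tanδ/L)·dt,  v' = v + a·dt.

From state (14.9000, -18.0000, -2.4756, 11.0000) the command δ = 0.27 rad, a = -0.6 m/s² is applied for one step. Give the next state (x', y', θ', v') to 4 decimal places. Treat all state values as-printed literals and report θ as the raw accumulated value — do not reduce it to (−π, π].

x' = 14.9000 + 11.0000·cos(-2.4756)·0.15 = 13.6026
y' = -18.0000 + 11.0000·sin(-2.4756)·0.15 = -19.0194
θ' = -2.4756 + (11.0000/3.0)·tan(0.27)·0.15 = -2.3234
v' = 11.0000 − 0.6000·0.15 = 10.9100

(13.6026, -19.0194, -2.3234, 10.9100)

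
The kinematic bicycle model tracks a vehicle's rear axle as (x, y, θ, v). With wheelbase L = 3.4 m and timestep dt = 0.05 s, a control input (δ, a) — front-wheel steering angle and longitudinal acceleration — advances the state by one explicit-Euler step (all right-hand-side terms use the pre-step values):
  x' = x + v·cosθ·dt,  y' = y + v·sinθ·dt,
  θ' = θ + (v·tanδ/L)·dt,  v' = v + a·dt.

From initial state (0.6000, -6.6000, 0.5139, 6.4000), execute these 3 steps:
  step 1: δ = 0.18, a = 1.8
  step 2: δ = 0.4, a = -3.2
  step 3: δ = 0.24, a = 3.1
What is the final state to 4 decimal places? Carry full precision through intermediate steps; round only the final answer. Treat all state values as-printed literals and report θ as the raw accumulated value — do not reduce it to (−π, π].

(1.4247, -6.1072, 0.5942, 6.4850)

after step 1 (δ=0.18, a=1.8): (0.878667, -6.442695, 0.531027, 6.490000)
after step 2 (δ=0.4, a=-3.2): (1.158479, -6.278362, 0.571378, 6.330000)
after step 3 (δ=0.24, a=3.1): (1.424705, -6.107202, 0.594159, 6.485000)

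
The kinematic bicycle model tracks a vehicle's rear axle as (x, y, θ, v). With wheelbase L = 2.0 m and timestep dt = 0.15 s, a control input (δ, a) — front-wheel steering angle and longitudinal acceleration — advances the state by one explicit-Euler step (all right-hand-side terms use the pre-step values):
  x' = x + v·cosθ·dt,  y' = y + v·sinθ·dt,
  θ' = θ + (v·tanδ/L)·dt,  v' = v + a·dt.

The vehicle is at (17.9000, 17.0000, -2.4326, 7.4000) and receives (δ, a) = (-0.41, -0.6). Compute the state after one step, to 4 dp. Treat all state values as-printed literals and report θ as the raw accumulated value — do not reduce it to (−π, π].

x' = 17.9000 + 7.4000·cos(-2.4326)·0.15 = 17.0575
y' = 17.0000 + 7.4000·sin(-2.4326)·0.15 = 16.2773
θ' = -2.4326 + (7.4000/2.0)·tan(-0.41)·0.15 = -2.6738
v' = 7.4000 − 0.6000·0.15 = 7.3100

(17.0575, 16.2773, -2.6738, 7.3100)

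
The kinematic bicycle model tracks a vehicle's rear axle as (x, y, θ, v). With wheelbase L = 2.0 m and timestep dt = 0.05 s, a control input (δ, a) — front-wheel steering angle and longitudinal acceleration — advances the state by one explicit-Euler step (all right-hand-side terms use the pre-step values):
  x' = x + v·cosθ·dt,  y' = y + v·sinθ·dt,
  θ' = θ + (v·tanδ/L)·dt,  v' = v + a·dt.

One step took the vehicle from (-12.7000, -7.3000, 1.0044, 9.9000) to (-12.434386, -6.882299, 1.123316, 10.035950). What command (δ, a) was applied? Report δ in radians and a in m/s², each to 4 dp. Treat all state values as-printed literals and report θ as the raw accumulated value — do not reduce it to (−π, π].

δ = 0.4479, a = 2.7190

a = (v'−v)/dt = (0.135950)/0.05 = 2.7190
Δθ = θ'−θ = 0.118916;  (v·dt/L) = 9.9000·0.05/2.0 = 0.247500
tan δ = Δθ·L/(v·dt) = 0.480469  →  δ = 0.4479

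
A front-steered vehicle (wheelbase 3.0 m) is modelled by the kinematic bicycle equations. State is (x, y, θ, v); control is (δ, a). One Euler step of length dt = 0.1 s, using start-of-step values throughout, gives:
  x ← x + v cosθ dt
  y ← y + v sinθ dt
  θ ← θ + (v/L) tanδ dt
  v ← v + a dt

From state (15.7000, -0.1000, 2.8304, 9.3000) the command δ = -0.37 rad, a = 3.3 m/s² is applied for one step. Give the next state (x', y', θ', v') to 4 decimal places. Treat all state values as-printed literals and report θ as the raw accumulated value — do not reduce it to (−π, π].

(14.8147, 0.1848, 2.7102, 9.6300)

x' = 15.7000 + 9.3000·cos(2.8304)·0.1 = 14.8147
y' = -0.1000 + 9.3000·sin(2.8304)·0.1 = 0.1848
θ' = 2.8304 + (9.3000/3.0)·tan(-0.37)·0.1 = 2.7102
v' = 9.3000 + 3.3000·0.1 = 9.6300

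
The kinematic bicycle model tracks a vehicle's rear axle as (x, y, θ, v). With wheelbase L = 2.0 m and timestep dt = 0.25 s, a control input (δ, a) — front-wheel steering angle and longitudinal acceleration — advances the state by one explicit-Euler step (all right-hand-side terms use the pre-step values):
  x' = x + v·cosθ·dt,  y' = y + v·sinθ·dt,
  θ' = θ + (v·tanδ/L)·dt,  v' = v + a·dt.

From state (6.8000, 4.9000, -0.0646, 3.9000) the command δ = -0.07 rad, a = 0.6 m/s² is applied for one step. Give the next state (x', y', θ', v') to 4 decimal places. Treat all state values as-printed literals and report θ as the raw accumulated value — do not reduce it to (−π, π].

(7.7730, 4.8371, -0.0988, 4.0500)

x' = 6.8000 + 3.9000·cos(-0.0646)·0.25 = 7.7730
y' = 4.9000 + 3.9000·sin(-0.0646)·0.25 = 4.8371
θ' = -0.0646 + (3.9000/2.0)·tan(-0.07)·0.25 = -0.0988
v' = 3.9000 + 0.6000·0.25 = 4.0500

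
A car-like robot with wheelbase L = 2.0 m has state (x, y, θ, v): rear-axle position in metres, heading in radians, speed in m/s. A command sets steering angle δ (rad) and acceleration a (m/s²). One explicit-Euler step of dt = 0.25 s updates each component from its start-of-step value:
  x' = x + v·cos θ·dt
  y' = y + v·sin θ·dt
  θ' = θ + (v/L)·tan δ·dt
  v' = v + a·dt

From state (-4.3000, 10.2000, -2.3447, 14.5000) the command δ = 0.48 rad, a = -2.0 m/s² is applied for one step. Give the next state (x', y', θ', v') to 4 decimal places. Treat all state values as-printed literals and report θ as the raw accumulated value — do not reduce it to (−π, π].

(-6.8336, 7.6074, -1.4011, 14.0000)

x' = -4.3000 + 14.5000·cos(-2.3447)·0.25 = -6.8336
y' = 10.2000 + 14.5000·sin(-2.3447)·0.25 = 7.6074
θ' = -2.3447 + (14.5000/2.0)·tan(0.48)·0.25 = -1.4011
v' = 14.5000 − 2.0000·0.25 = 14.0000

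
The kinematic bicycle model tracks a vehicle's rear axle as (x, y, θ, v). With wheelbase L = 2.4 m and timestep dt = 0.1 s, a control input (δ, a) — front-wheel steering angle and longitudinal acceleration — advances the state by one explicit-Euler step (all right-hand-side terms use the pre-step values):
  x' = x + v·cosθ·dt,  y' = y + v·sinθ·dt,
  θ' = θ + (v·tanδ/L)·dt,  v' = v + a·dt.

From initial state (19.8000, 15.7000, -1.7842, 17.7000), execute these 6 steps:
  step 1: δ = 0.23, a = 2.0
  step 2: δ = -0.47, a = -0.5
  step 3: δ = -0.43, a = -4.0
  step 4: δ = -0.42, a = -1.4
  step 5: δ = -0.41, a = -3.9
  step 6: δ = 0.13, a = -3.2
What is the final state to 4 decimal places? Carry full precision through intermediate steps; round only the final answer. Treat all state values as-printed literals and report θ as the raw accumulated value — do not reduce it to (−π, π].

after step 1 (δ=0.23, a=2.0): (19.425136, 13.970151, -1.611519, 17.900000)
after step 2 (δ=-0.47, a=-0.5): (19.352262, 12.181635, -1.990377, 17.850000)
after step 3 (δ=-0.43, a=-4.0): (18.625093, 10.551466, -2.331477, 17.450000)
after step 4 (δ=-0.42, a=-1.4): (17.422065, 9.287446, -2.656172, 17.310000)
after step 5 (δ=-0.41, a=-3.9): (15.891032, 8.479795, -2.969650, 16.920000)
after step 6 (δ=0.13, a=-3.2): (14.223982, 8.190299, -2.877480, 16.600000)

(14.2240, 8.1903, -2.8775, 16.6000)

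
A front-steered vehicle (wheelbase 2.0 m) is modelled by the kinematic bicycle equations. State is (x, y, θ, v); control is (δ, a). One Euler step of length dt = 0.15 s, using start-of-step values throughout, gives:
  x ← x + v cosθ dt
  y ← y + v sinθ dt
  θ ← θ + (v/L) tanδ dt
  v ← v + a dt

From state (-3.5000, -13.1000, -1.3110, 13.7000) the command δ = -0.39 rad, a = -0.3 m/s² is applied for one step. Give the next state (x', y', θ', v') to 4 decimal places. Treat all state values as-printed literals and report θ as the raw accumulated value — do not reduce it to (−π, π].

(-2.9721, -15.0860, -1.7334, 13.6550)

x' = -3.5000 + 13.7000·cos(-1.3110)·0.15 = -2.9721
y' = -13.1000 + 13.7000·sin(-1.3110)·0.15 = -15.0860
θ' = -1.3110 + (13.7000/2.0)·tan(-0.39)·0.15 = -1.7334
v' = 13.7000 − 0.3000·0.15 = 13.6550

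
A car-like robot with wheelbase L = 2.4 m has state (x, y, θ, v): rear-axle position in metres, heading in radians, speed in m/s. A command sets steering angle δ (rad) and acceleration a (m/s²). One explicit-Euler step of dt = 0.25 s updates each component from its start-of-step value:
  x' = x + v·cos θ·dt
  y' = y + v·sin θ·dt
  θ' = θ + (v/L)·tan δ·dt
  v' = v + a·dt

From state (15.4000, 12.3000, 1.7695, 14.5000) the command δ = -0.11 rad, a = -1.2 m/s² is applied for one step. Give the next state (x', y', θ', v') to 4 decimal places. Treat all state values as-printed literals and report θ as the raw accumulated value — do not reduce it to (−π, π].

x' = 15.4000 + 14.5000·cos(1.7695)·0.25 = 14.6844
y' = 12.3000 + 14.5000·sin(1.7695)·0.25 = 15.8537
θ' = 1.7695 + (14.5000/2.4)·tan(-0.11)·0.25 = 1.6027
v' = 14.5000 − 1.2000·0.25 = 14.2000

(14.6844, 15.8537, 1.6027, 14.2000)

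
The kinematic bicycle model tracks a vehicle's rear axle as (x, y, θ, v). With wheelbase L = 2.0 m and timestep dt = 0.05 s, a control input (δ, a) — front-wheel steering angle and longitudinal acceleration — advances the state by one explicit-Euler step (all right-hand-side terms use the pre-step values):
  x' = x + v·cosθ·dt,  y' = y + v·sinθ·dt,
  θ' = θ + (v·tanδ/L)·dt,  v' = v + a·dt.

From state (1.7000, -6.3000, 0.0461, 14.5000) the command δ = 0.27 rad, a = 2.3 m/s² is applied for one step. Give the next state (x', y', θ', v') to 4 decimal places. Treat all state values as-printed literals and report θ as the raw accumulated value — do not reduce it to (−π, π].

x' = 1.7000 + 14.5000·cos(0.0461)·0.05 = 2.4242
y' = -6.3000 + 14.5000·sin(0.0461)·0.05 = -6.2666
θ' = 0.0461 + (14.5000/2.0)·tan(0.27)·0.05 = 0.1464
v' = 14.5000 + 2.3000·0.05 = 14.6150

(2.4242, -6.2666, 0.1464, 14.6150)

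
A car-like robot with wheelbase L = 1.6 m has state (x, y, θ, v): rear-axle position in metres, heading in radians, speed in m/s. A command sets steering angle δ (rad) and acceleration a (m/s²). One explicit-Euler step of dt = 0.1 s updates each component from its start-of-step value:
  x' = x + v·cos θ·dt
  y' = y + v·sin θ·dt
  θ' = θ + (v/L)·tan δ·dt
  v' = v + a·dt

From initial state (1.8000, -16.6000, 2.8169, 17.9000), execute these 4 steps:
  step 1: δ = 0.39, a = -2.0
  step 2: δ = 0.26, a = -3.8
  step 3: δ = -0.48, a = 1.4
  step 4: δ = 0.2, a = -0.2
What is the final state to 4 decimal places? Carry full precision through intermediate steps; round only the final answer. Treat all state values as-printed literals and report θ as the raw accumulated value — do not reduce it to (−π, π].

after step 1 (δ=0.39, a=-2.0): (0.103530, -16.028959, 3.276768, 17.700000)
after step 2 (δ=0.26, a=-3.8): (-1.650324, -16.267490, 3.571054, 17.320000)
after step 3 (δ=-0.48, a=1.4): (-3.225041, -16.988663, 3.007493, 17.460000)
after step 4 (δ=0.2, a=-0.2): (-4.955366, -16.755225, 3.228700, 17.440000)

(-4.9554, -16.7552, 3.2287, 17.4400)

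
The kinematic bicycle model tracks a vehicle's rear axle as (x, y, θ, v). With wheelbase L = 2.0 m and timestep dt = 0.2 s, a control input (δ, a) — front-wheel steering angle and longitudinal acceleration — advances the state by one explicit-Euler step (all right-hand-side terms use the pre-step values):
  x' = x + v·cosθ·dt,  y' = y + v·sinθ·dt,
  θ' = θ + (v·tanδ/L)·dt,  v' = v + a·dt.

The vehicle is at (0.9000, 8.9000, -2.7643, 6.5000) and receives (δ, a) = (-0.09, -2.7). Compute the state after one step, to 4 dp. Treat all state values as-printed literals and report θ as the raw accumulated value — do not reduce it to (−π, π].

(-0.3086, 8.4211, -2.8230, 5.9600)

x' = 0.9000 + 6.5000·cos(-2.7643)·0.2 = -0.3086
y' = 8.9000 + 6.5000·sin(-2.7643)·0.2 = 8.4211
θ' = -2.7643 + (6.5000/2.0)·tan(-0.09)·0.2 = -2.8230
v' = 6.5000 − 2.7000·0.2 = 5.9600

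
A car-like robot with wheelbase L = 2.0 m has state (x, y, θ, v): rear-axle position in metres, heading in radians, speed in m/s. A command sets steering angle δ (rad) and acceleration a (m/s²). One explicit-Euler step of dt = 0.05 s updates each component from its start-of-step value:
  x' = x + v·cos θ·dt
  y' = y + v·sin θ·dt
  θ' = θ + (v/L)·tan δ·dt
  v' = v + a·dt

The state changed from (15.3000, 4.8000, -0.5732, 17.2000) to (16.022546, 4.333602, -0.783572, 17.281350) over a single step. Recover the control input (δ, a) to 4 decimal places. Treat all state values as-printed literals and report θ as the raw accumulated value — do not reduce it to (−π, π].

δ = -0.4550, a = 1.6270

a = (v'−v)/dt = (0.081350)/0.05 = 1.6270
Δθ = θ'−θ = -0.210372;  (v·dt/L) = 17.2000·0.05/2.0 = 0.430000
tan δ = Δθ·L/(v·dt) = -0.489237  →  δ = -0.4550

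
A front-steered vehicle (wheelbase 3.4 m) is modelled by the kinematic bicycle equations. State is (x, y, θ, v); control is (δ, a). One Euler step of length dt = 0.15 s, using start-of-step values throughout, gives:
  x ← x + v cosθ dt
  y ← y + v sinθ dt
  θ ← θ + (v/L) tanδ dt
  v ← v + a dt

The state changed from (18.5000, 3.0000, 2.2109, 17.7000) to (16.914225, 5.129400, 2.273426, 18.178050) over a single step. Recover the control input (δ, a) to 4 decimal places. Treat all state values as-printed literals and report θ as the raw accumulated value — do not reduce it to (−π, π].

a = (v'−v)/dt = (0.478050)/0.15 = 3.1870
Δθ = θ'−θ = 0.062526;  (v·dt/L) = 17.7000·0.15/3.4 = 0.780882
tan δ = Δθ·L/(v·dt) = 0.080071  →  δ = 0.0799

δ = 0.0799, a = 3.1870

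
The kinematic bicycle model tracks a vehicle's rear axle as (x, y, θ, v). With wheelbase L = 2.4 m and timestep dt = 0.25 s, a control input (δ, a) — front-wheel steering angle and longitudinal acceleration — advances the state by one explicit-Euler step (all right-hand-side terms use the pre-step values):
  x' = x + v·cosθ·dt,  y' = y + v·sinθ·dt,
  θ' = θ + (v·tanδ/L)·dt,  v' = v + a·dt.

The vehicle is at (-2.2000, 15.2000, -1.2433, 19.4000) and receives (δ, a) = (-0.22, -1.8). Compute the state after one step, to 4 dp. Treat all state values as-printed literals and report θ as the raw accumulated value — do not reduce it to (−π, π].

(-0.6399, 10.6078, -1.6952, 18.9500)

x' = -2.2000 + 19.4000·cos(-1.2433)·0.25 = -0.6399
y' = 15.2000 + 19.4000·sin(-1.2433)·0.25 = 10.6078
θ' = -1.2433 + (19.4000/2.4)·tan(-0.22)·0.25 = -1.6952
v' = 19.4000 − 1.8000·0.25 = 18.9500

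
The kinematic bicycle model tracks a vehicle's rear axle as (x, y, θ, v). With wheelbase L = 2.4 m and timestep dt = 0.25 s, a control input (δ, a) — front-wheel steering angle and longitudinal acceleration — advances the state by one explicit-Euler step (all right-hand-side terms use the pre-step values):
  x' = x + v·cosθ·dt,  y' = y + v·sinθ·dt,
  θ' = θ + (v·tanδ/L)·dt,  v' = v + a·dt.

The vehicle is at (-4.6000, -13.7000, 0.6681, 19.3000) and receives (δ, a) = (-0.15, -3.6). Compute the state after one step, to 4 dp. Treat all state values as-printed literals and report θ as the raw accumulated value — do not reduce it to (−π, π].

(-0.8124, -10.7109, 0.3643, 18.4000)

x' = -4.6000 + 19.3000·cos(0.6681)·0.25 = -0.8124
y' = -13.7000 + 19.3000·sin(0.6681)·0.25 = -10.7109
θ' = 0.6681 + (19.3000/2.4)·tan(-0.15)·0.25 = 0.3643
v' = 19.3000 − 3.6000·0.25 = 18.4000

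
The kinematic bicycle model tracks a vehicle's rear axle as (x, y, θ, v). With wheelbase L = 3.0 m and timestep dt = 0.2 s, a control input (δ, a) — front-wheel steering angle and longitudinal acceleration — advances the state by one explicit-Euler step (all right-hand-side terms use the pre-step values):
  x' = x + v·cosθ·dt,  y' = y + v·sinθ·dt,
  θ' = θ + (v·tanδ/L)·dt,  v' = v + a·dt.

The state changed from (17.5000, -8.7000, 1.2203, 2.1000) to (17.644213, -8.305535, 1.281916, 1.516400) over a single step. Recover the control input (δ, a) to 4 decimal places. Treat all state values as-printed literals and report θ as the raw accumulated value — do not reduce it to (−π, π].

δ = 0.4146, a = -2.9180

a = (v'−v)/dt = (-0.583600)/0.2 = -2.9180
Δθ = θ'−θ = 0.061616;  (v·dt/L) = 2.1000·0.2/3.0 = 0.140000
tan δ = Δθ·L/(v·dt) = 0.440114  →  δ = 0.4146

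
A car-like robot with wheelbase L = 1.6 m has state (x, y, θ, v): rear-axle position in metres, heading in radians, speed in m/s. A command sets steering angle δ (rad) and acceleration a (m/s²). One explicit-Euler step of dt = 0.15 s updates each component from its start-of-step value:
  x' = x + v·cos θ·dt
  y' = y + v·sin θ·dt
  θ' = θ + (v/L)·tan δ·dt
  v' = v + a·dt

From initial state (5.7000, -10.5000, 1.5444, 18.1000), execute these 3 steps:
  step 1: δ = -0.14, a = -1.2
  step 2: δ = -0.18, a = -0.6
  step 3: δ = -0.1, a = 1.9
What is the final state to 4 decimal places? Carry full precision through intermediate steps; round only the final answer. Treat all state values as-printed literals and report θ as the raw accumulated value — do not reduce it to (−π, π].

after step 1 (δ=-0.14, a=-1.2): (5.771658, -7.785946, 1.305273, 17.920000)
after step 2 (δ=-0.18, a=-0.6): (6.477027, -5.192146, 0.999564, 17.830000)
after step 3 (δ=-0.1, a=1.9): (7.923046, -2.942261, 0.831849, 18.115000)

(7.9230, -2.9423, 0.8318, 18.1150)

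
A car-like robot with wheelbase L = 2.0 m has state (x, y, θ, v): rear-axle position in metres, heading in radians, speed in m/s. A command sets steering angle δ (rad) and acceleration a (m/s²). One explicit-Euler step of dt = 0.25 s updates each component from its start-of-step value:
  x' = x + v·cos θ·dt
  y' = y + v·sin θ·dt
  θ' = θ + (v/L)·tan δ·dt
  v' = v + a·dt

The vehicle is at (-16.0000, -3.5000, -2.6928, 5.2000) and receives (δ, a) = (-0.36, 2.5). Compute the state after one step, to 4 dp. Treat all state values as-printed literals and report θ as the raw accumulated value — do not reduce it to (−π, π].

(-17.1713, -4.0640, -2.9375, 5.8250)

x' = -16.0000 + 5.2000·cos(-2.6928)·0.25 = -17.1713
y' = -3.5000 + 5.2000·sin(-2.6928)·0.25 = -4.0640
θ' = -2.6928 + (5.2000/2.0)·tan(-0.36)·0.25 = -2.9375
v' = 5.2000 + 2.5000·0.25 = 5.8250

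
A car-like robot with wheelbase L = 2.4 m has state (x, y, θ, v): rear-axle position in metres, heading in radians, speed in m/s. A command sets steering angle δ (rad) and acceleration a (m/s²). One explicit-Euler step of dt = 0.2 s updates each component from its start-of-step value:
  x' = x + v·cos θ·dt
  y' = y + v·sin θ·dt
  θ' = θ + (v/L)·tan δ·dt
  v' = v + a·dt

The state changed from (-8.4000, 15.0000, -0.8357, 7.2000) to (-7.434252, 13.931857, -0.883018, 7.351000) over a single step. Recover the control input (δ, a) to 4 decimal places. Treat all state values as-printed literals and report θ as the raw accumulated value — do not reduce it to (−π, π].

δ = -0.0787, a = 0.7550

a = (v'−v)/dt = (0.151000)/0.2 = 0.7550
Δθ = θ'−θ = -0.047318;  (v·dt/L) = 7.2000·0.2/2.4 = 0.600000
tan δ = Δθ·L/(v·dt) = -0.078863  →  δ = -0.0787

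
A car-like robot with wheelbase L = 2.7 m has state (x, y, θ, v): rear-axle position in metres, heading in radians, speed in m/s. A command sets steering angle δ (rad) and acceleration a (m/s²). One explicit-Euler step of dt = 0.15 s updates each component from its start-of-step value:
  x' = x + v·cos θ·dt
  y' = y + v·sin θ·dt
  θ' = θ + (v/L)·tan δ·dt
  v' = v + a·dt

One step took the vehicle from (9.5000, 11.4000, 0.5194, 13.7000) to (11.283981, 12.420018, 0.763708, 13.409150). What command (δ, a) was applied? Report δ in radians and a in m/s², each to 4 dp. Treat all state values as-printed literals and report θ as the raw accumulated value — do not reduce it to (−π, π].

a = (v'−v)/dt = (-0.290850)/0.15 = -1.9390
Δθ = θ'−θ = 0.244308;  (v·dt/L) = 13.7000·0.15/2.7 = 0.761111
tan δ = Δθ·L/(v·dt) = 0.320989  →  δ = 0.3106

δ = 0.3106, a = -1.9390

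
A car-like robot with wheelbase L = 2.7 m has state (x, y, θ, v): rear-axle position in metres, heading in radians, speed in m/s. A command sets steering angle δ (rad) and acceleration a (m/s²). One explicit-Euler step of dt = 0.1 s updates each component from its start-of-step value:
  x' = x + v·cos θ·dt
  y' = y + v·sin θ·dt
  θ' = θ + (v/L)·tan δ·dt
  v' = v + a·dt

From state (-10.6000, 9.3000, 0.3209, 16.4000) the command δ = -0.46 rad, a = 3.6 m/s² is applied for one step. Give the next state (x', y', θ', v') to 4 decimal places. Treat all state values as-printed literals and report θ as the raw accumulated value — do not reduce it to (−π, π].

x' = -10.6000 + 16.4000·cos(0.3209)·0.1 = -9.0437
y' = 9.3000 + 16.4000·sin(0.3209)·0.1 = 9.8173
θ' = 0.3209 + (16.4000/2.7)·tan(-0.46)·0.1 = 0.0200
v' = 16.4000 + 3.6000·0.1 = 16.7600

(-9.0437, 9.8173, 0.0200, 16.7600)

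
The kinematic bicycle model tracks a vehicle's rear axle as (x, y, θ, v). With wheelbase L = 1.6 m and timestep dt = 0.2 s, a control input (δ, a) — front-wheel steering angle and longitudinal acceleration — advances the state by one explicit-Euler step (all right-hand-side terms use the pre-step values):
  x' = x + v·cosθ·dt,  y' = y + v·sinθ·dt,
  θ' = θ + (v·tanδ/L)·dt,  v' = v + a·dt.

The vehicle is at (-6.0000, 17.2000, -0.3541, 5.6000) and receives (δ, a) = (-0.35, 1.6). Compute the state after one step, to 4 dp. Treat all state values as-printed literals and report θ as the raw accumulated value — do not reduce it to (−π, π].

(-4.9495, 16.8116, -0.6096, 5.9200)

x' = -6.0000 + 5.6000·cos(-0.3541)·0.2 = -4.9495
y' = 17.2000 + 5.6000·sin(-0.3541)·0.2 = 16.8116
θ' = -0.3541 + (5.6000/1.6)·tan(-0.35)·0.2 = -0.6096
v' = 5.6000 + 1.6000·0.2 = 5.9200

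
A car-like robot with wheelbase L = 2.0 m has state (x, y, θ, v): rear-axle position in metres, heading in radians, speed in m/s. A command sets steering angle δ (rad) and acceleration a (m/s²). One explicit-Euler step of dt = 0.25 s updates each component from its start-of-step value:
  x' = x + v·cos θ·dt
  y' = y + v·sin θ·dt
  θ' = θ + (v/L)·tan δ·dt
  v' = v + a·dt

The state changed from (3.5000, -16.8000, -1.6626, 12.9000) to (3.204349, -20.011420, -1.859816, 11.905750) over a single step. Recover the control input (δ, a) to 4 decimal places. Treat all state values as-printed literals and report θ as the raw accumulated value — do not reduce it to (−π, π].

δ = -0.1217, a = -3.9770

a = (v'−v)/dt = (-0.994250)/0.25 = -3.9770
Δθ = θ'−θ = -0.197216;  (v·dt/L) = 12.9000·0.25/2.0 = 1.612500
tan δ = Δθ·L/(v·dt) = -0.122304  →  δ = -0.1217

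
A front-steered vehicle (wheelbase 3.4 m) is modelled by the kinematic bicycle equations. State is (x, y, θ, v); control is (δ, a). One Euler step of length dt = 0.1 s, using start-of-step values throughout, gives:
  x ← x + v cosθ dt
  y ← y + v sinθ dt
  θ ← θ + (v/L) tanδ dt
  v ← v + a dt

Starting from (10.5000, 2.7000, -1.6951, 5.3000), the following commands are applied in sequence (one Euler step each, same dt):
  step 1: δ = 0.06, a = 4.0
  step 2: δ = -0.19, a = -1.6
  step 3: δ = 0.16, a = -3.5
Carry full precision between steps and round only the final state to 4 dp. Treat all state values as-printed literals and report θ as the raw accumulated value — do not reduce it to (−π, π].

after step 1 (δ=0.06, a=4.0): (10.434289, 2.174089, -1.685736, 5.700000)
after step 2 (δ=-0.19, a=-1.6): (10.368917, 1.607850, -1.717978, 5.540000)
after step 3 (δ=0.16, a=-3.5): (10.287673, 1.059840, -1.691682, 5.190000)

(10.2877, 1.0598, -1.6917, 5.1900)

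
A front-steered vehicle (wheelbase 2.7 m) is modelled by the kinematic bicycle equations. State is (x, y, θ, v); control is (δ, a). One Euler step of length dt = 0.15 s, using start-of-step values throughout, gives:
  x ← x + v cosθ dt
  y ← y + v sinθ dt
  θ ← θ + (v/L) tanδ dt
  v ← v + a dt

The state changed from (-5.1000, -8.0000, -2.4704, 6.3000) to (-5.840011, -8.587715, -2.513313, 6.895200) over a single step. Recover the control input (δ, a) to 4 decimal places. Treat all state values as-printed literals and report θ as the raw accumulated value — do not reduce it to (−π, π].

a = (v'−v)/dt = (0.595200)/0.15 = 3.9680
Δθ = θ'−θ = -0.042913;  (v·dt/L) = 6.3000·0.15/2.7 = 0.350000
tan δ = Δθ·L/(v·dt) = -0.122609  →  δ = -0.1220

δ = -0.1220, a = 3.9680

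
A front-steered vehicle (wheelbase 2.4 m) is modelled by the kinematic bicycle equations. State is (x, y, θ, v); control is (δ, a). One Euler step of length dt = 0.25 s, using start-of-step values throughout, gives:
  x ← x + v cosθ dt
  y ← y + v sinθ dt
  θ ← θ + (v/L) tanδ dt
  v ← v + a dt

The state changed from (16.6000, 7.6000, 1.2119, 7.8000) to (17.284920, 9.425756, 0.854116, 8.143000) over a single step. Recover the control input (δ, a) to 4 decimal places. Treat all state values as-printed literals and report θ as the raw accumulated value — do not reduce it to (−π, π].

a = (v'−v)/dt = (0.343000)/0.25 = 1.3720
Δθ = θ'−θ = -0.357784;  (v·dt/L) = 7.8000·0.25/2.4 = 0.812500
tan δ = Δθ·L/(v·dt) = -0.440350  →  δ = -0.4148

δ = -0.4148, a = 1.3720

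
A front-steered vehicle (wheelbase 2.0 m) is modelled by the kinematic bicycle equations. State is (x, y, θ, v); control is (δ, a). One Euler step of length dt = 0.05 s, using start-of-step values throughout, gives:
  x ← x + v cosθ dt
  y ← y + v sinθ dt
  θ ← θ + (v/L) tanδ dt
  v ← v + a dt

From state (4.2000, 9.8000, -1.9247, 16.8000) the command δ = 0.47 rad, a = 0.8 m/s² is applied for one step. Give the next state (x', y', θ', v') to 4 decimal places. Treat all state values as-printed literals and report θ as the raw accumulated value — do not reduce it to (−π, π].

x' = 4.2000 + 16.8000·cos(-1.9247)·0.05 = 3.9089
y' = 9.8000 + 16.8000·sin(-1.9247)·0.05 = 9.0121
θ' = -1.9247 + (16.8000/2.0)·tan(0.47)·0.05 = -1.7114
v' = 16.8000 + 0.8000·0.05 = 16.8400

(3.9089, 9.0121, -1.7114, 16.8400)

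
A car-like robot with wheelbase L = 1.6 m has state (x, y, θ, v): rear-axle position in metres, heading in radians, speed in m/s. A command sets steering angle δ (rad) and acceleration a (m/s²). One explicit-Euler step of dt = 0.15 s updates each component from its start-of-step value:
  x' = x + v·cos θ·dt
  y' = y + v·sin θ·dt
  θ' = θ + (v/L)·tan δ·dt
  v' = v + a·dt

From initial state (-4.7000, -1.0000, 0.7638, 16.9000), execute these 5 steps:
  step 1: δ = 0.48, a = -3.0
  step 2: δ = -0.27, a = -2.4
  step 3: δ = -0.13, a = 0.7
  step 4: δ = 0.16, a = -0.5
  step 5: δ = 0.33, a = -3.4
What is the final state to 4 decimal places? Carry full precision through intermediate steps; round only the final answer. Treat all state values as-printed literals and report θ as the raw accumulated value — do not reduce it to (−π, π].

(0.2850, 9.6934, 1.7273, 15.6100)

after step 1 (δ=0.48, a=-3.0): (-2.869190, 0.753386, 1.588643, 16.450000)
after step 2 (δ=-0.27, a=-2.4): (-2.913224, 3.220493, 1.161830, 16.090000)
after step 3 (δ=-0.13, a=0.7): (-1.953469, 5.434957, 0.964621, 16.195000)
after step 4 (δ=0.16, a=-0.5): (-0.569456, 7.431395, 1.209640, 16.120000)
after step 5 (δ=0.33, a=-3.4): (0.284959, 9.693407, 1.727281, 15.610000)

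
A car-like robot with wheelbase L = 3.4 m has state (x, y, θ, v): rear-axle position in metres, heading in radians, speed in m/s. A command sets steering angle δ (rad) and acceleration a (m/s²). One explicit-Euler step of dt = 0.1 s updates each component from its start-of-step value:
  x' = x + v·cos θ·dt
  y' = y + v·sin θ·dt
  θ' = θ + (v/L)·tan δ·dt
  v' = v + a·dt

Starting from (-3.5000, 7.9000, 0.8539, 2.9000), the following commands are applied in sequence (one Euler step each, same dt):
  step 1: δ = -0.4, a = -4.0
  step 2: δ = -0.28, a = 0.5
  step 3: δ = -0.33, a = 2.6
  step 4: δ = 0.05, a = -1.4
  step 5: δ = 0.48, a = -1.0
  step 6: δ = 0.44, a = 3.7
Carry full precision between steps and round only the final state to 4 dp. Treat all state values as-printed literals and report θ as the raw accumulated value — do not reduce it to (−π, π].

after step 1 (δ=-0.4, a=-4.0): (-3.309456, 8.118616, 0.817838, 2.500000)
after step 2 (δ=-0.28, a=0.5): (-3.138506, 8.301033, 0.796695, 2.550000)
after step 3 (δ=-0.33, a=2.6): (-2.960242, 8.483371, 0.771005, 2.810000)
after step 4 (δ=0.05, a=-1.4): (-2.758706, 8.679188, 0.775141, 2.670000)
after step 5 (δ=0.48, a=-1.0): (-2.567982, 8.866039, 0.816024, 2.570000)
after step 6 (δ=0.44, a=3.7): (-2.391905, 9.053245, 0.851610, 2.940000)

(-2.3919, 9.0532, 0.8516, 2.9400)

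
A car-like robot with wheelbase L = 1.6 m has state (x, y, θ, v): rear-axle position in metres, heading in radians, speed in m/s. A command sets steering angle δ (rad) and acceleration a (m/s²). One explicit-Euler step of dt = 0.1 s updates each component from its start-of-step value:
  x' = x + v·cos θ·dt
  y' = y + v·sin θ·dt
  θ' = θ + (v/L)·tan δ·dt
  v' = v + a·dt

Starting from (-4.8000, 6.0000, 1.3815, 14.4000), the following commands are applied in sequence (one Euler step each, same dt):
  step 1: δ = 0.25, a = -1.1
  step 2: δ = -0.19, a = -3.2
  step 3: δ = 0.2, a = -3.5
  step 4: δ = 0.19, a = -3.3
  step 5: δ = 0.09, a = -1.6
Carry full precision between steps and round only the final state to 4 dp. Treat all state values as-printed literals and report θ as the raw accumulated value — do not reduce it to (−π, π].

after step 1 (δ=0.25, a=-1.1): (-4.529038, 7.414277, 1.611308, 14.290000)
after step 2 (δ=-0.19, a=-3.2): (-4.586913, 8.842105, 1.439542, 13.970000)
after step 3 (δ=0.2, a=-3.5): (-4.404077, 10.227088, 1.616533, 13.620000)
after step 4 (δ=0.19, a=-3.3): (-4.466349, 11.587664, 1.780246, 13.290000)
after step 5 (δ=0.09, a=-1.6): (-4.742676, 12.887620, 1.855204, 13.130000)

(-4.7427, 12.8876, 1.8552, 13.1300)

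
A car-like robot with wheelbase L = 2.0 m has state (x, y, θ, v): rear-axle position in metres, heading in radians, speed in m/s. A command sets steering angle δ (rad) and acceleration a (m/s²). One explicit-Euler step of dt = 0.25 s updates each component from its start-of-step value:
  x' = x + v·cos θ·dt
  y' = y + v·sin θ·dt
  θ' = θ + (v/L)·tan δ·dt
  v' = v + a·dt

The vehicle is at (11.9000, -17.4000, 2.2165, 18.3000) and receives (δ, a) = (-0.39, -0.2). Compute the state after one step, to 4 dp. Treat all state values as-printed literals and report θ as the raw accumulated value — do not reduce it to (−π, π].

x' = 11.9000 + 18.3000·cos(2.2165)·0.25 = 9.1469
y' = -17.4000 + 18.3000·sin(2.2165)·0.25 = -13.7461
θ' = 2.2165 + (18.3000/2.0)·tan(-0.39)·0.25 = 1.2762
v' = 18.3000 − 0.2000·0.25 = 18.2500

(9.1469, -13.7461, 1.2762, 18.2500)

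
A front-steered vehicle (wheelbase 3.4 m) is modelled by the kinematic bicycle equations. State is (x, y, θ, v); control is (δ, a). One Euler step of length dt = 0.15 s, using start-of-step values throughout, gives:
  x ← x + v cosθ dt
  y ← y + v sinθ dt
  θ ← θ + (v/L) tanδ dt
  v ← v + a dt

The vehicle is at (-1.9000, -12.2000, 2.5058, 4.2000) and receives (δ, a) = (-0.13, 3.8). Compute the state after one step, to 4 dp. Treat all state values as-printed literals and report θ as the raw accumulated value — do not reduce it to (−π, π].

x' = -1.9000 + 4.2000·cos(2.5058)·0.15 = -2.4069
y' = -12.2000 + 4.2000·sin(2.5058)·0.15 = -11.8259
θ' = 2.5058 + (4.2000/3.4)·tan(-0.13)·0.15 = 2.4816
v' = 4.2000 + 3.8000·0.15 = 4.7700

(-2.4069, -11.8259, 2.4816, 4.7700)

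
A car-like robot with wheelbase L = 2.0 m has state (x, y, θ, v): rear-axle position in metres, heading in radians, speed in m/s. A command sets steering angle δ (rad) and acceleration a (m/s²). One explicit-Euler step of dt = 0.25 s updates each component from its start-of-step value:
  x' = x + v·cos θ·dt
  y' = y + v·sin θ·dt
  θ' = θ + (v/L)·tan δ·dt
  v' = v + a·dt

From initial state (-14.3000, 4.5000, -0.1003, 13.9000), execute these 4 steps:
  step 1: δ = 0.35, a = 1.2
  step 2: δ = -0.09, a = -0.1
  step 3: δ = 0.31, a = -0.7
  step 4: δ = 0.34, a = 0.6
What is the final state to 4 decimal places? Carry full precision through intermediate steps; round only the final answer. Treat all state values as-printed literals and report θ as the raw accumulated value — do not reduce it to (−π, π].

after step 1 (δ=0.35, a=1.2): (-10.842465, 4.152042, 0.533937, 14.200000)
after step 2 (δ=-0.09, a=-0.1): (-7.786589, 5.958730, 0.373754, 14.175000)
after step 3 (δ=0.31, a=-0.7): (-4.487488, 7.252599, 0.941335, 14.000000)
after step 4 (δ=0.34, a=0.6): (-2.427004, 10.081805, 1.560374, 14.150000)

(-2.4270, 10.0818, 1.5604, 14.1500)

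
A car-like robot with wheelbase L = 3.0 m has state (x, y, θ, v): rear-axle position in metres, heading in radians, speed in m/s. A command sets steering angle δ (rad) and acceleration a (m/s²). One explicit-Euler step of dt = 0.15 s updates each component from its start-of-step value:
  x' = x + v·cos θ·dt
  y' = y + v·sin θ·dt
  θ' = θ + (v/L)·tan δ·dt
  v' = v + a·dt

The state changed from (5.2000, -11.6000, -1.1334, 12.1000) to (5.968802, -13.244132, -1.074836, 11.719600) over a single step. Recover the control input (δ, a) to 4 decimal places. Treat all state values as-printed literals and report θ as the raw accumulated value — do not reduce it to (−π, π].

a = (v'−v)/dt = (-0.380400)/0.15 = -2.5360
Δθ = θ'−θ = 0.058564;  (v·dt/L) = 12.1000·0.15/3.0 = 0.605000
tan δ = Δθ·L/(v·dt) = 0.096800  →  δ = 0.0965

δ = 0.0965, a = -2.5360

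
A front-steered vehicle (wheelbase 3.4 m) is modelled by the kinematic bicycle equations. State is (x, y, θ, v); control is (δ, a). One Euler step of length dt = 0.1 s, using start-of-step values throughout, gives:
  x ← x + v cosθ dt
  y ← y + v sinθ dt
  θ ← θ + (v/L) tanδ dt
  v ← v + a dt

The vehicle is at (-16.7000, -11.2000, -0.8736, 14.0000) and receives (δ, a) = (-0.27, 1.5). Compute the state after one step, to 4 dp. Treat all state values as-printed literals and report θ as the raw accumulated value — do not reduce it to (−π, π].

x' = -16.7000 + 14.0000·cos(-0.8736)·0.1 = -15.8011
y' = -11.2000 + 14.0000·sin(-0.8736)·0.1 = -12.2733
θ' = -0.8736 + (14.0000/3.4)·tan(-0.27)·0.1 = -0.9876
v' = 14.0000 + 1.5000·0.1 = 14.1500

(-15.8011, -12.2733, -0.9876, 14.1500)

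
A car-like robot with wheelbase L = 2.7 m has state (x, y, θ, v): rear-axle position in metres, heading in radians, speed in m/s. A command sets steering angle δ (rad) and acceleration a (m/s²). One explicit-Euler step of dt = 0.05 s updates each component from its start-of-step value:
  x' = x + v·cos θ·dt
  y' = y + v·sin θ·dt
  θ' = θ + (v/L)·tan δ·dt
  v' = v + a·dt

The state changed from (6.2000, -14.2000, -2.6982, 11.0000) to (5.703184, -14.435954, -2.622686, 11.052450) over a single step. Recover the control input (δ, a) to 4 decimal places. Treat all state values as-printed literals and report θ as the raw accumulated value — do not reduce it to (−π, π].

δ = 0.3550, a = 1.0490

a = (v'−v)/dt = (0.052450)/0.05 = 1.0490
Δθ = θ'−θ = 0.075514;  (v·dt/L) = 11.0000·0.05/2.7 = 0.203704
tan δ = Δθ·L/(v·dt) = 0.370705  →  δ = 0.3550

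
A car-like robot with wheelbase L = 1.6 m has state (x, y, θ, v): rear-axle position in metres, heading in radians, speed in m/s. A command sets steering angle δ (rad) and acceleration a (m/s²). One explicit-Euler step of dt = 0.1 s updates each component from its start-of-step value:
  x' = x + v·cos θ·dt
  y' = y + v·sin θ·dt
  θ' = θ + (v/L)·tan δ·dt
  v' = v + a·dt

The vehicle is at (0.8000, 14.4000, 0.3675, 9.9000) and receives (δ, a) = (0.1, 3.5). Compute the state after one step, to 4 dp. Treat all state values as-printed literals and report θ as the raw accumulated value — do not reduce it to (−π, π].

(1.7239, 14.7557, 0.4296, 10.2500)

x' = 0.8000 + 9.9000·cos(0.3675)·0.1 = 1.7239
y' = 14.4000 + 9.9000·sin(0.3675)·0.1 = 14.7557
θ' = 0.3675 + (9.9000/1.6)·tan(0.1)·0.1 = 0.4296
v' = 9.9000 + 3.5000·0.1 = 10.2500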